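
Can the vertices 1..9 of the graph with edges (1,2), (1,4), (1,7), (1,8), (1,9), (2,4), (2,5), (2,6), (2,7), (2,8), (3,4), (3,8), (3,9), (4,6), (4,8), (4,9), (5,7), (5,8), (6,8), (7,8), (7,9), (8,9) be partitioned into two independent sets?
No (odd cycle of length 3: 9 -> 1 -> 7 -> 9)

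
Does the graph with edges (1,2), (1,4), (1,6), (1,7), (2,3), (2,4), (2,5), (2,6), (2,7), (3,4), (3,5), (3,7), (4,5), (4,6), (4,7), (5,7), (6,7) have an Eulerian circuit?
Yes (the graph is connected and all 7 vertices have even degree)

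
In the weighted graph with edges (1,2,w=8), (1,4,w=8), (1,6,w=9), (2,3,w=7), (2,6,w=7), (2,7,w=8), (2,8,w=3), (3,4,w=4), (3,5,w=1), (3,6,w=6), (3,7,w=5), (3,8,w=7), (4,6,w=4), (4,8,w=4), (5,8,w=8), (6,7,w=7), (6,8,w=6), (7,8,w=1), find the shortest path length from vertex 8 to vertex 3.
6 (path: 8 -> 7 -> 3; weights 1 + 5 = 6)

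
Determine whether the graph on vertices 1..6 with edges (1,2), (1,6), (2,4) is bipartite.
Yes. Partition: {1, 3, 4, 5}, {2, 6}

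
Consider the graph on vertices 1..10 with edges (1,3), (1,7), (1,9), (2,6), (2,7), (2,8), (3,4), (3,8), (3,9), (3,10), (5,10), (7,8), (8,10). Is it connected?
Yes (BFS from 1 visits [1, 3, 7, 9, 4, 8, 10, 2, 5, 6] — all 10 vertices reached)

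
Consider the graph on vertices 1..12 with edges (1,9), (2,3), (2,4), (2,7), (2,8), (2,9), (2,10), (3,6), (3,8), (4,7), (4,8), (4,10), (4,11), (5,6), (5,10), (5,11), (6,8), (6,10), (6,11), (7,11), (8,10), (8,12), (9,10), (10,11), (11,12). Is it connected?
Yes (BFS from 1 visits [1, 9, 2, 10, 3, 4, 7, 8, 5, 6, 11, 12] — all 12 vertices reached)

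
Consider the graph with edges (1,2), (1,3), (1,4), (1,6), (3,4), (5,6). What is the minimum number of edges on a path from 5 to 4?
3 (path: 5 -> 6 -> 1 -> 4, 3 edges)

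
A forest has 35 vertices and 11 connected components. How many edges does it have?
24 (Each of the 11 component trees on V_i vertices has V_i - 1 edges; summing gives V - C = 35 - 11 = 24)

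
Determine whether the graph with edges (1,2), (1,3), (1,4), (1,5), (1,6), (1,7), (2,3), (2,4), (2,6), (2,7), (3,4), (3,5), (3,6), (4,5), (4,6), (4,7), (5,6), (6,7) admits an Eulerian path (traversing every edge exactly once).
Yes (the graph is connected and exactly 2 vertices have odd degree: {2, 3}; any Eulerian path must start and end at those)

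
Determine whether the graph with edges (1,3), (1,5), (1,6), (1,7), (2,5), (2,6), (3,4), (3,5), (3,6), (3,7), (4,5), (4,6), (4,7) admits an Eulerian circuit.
No (2 vertices have odd degree: {3, 7}; Eulerian circuit requires 0)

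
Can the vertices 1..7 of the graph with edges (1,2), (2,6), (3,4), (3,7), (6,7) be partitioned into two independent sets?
Yes. Partition: {1, 3, 5, 6}, {2, 4, 7}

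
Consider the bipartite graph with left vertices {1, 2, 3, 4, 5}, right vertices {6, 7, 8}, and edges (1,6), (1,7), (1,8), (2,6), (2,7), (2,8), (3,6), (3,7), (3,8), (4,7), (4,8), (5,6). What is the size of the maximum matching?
3 (matching: (1,8), (2,7), (3,6); upper bound min(|L|,|R|) = min(5,3) = 3)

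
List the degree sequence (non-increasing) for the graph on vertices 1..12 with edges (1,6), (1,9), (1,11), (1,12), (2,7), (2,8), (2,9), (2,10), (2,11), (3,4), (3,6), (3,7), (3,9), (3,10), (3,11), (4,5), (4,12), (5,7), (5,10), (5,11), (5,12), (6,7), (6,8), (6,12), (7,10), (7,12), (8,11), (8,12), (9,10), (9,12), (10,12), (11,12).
[9, 6, 6, 6, 6, 5, 5, 5, 5, 4, 4, 3] (degrees: deg(1)=4, deg(2)=5, deg(3)=6, deg(4)=3, deg(5)=5, deg(6)=5, deg(7)=6, deg(8)=4, deg(9)=5, deg(10)=6, deg(11)=6, deg(12)=9)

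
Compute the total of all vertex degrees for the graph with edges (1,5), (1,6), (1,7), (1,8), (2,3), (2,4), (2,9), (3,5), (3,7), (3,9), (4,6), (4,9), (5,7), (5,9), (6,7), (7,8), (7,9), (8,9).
36 (handshake: sum of degrees = 2|E| = 2 x 18 = 36)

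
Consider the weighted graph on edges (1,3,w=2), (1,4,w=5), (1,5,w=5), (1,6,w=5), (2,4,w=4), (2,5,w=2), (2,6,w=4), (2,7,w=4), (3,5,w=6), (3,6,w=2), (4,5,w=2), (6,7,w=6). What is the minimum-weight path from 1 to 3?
2 (path: 1 -> 3; weights 2 = 2)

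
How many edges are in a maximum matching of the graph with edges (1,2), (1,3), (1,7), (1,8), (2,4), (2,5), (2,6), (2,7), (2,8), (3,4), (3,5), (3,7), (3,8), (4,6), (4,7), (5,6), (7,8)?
4 (matching: (1,3), (2,8), (4,7), (5,6); upper bound floor(n/2) = floor(8/2) = 4)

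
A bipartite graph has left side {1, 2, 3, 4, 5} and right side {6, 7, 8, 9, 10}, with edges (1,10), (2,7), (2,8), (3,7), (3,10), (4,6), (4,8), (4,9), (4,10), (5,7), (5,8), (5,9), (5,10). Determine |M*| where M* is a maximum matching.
5 (matching: (1,10), (2,8), (3,7), (4,6), (5,9); upper bound min(|L|,|R|) = min(5,5) = 5)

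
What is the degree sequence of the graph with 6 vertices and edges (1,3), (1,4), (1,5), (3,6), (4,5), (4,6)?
[3, 3, 2, 2, 2, 0] (degrees: deg(1)=3, deg(2)=0, deg(3)=2, deg(4)=3, deg(5)=2, deg(6)=2)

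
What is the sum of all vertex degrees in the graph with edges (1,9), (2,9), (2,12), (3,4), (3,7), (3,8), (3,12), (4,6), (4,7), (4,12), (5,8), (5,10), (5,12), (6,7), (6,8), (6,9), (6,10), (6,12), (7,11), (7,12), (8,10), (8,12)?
44 (handshake: sum of degrees = 2|E| = 2 x 22 = 44)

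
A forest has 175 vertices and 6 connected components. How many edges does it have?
169 (Each of the 6 component trees on V_i vertices has V_i - 1 edges; summing gives V - C = 175 - 6 = 169)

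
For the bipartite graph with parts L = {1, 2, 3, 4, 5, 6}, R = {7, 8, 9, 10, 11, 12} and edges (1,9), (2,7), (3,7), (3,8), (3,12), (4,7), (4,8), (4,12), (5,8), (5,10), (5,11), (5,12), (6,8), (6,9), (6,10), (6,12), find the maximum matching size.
6 (matching: (1,9), (2,7), (3,12), (4,8), (5,11), (6,10); upper bound min(|L|,|R|) = min(6,6) = 6)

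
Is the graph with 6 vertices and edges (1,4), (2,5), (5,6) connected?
No, it has 3 components: {1, 4}, {2, 5, 6}, {3}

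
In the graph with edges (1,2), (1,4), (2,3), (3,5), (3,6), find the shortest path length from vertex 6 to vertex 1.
3 (path: 6 -> 3 -> 2 -> 1, 3 edges)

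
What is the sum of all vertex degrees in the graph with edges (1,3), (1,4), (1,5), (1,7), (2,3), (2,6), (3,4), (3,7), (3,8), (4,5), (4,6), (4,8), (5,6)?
26 (handshake: sum of degrees = 2|E| = 2 x 13 = 26)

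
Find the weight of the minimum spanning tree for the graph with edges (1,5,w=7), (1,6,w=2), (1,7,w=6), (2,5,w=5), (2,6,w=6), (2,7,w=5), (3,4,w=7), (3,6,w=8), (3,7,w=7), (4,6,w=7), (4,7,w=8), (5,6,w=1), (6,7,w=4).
26 (MST edges: (1,6,w=2), (2,7,w=5), (3,4,w=7), (3,7,w=7), (5,6,w=1), (6,7,w=4); sum of weights 2 + 5 + 7 + 7 + 1 + 4 = 26)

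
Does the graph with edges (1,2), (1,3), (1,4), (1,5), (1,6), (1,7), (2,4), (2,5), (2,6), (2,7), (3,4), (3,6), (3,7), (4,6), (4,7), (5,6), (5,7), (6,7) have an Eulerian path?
Yes (the graph is connected and exactly 2 vertices have odd degree: {2, 4}; any Eulerian path must start and end at those)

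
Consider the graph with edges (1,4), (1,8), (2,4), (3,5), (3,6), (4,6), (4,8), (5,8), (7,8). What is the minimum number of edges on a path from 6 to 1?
2 (path: 6 -> 4 -> 1, 2 edges)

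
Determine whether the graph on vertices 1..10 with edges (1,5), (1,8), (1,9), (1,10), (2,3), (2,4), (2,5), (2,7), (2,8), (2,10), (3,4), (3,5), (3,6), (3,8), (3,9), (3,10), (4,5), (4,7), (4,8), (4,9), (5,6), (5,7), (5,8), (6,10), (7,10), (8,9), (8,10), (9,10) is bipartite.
No (odd cycle of length 3: 8 -> 1 -> 5 -> 8)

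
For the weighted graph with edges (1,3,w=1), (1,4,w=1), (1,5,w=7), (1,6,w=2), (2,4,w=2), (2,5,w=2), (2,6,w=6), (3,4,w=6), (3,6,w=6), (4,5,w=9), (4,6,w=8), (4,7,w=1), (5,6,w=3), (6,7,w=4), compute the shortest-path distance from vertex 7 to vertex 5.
5 (path: 7 -> 4 -> 2 -> 5; weights 1 + 2 + 2 = 5)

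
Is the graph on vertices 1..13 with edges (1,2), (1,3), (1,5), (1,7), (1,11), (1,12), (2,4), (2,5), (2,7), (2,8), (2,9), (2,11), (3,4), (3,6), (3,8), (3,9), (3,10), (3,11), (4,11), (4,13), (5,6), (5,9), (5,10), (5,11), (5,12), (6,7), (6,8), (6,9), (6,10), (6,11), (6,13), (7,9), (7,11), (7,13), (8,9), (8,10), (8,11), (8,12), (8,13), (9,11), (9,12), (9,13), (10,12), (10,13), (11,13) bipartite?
No (odd cycle of length 3: 12 -> 1 -> 5 -> 12)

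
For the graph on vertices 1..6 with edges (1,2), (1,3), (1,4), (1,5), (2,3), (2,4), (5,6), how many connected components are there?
1 (components: {1, 2, 3, 4, 5, 6})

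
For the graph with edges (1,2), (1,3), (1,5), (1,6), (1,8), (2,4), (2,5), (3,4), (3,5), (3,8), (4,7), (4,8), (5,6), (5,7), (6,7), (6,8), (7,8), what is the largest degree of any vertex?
5 (attained at vertices 1, 5, 8)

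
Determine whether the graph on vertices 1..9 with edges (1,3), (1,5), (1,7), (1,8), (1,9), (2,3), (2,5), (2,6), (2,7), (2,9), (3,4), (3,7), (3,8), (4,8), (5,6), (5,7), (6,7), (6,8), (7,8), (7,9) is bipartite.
No (odd cycle of length 3: 7 -> 1 -> 9 -> 7)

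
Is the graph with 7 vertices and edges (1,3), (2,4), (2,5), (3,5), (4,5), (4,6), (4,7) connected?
Yes (BFS from 1 visits [1, 3, 5, 2, 4, 6, 7] — all 7 vertices reached)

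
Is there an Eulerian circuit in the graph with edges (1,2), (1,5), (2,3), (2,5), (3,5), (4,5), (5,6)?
No (4 vertices have odd degree: {2, 4, 5, 6}; Eulerian circuit requires 0)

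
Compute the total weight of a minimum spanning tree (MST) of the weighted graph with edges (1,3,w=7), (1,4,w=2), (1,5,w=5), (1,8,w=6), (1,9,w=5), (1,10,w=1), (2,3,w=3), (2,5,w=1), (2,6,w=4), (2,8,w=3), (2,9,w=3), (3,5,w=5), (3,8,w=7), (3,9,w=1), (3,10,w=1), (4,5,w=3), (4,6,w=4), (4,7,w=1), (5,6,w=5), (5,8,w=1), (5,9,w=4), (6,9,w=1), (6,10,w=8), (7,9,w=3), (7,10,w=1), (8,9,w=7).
11 (MST edges: (1,10,w=1), (2,3,w=3), (2,5,w=1), (3,9,w=1), (3,10,w=1), (4,7,w=1), (5,8,w=1), (6,9,w=1), (7,10,w=1); sum of weights 1 + 3 + 1 + 1 + 1 + 1 + 1 + 1 + 1 = 11)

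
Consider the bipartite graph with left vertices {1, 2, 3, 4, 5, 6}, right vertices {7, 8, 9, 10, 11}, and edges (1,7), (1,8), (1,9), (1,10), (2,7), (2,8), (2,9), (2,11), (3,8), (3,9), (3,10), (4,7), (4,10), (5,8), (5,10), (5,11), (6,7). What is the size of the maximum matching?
5 (matching: (1,10), (2,11), (3,9), (4,7), (5,8); upper bound min(|L|,|R|) = min(6,5) = 5)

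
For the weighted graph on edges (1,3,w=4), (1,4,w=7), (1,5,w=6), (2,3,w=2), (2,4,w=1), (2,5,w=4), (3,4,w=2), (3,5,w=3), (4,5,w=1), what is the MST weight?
8 (MST edges: (1,3,w=4), (2,3,w=2), (2,4,w=1), (4,5,w=1); sum of weights 4 + 2 + 1 + 1 = 8)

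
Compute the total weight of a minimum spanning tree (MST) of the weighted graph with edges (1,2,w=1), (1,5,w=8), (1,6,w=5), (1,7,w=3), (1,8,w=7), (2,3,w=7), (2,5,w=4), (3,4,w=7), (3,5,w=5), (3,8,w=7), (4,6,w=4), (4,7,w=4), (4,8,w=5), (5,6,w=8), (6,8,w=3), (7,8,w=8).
24 (MST edges: (1,2,w=1), (1,7,w=3), (2,5,w=4), (3,5,w=5), (4,6,w=4), (4,7,w=4), (6,8,w=3); sum of weights 1 + 3 + 4 + 5 + 4 + 4 + 3 = 24)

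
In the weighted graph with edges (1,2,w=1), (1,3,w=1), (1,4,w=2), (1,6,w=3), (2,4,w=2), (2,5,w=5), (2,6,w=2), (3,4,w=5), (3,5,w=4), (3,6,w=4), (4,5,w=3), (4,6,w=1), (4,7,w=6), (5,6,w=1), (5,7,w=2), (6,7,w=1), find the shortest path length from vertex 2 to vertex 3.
2 (path: 2 -> 1 -> 3; weights 1 + 1 = 2)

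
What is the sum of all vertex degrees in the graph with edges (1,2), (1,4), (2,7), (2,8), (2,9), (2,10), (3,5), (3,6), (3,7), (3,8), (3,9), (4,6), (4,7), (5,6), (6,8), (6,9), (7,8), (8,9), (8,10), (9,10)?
40 (handshake: sum of degrees = 2|E| = 2 x 20 = 40)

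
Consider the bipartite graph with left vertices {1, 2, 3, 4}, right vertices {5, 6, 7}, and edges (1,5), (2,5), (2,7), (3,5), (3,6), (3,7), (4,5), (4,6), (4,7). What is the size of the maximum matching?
3 (matching: (1,5), (2,7), (3,6); upper bound min(|L|,|R|) = min(4,3) = 3)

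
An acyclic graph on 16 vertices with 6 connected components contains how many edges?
10 (Each of the 6 component trees on V_i vertices has V_i - 1 edges; summing gives V - C = 16 - 6 = 10)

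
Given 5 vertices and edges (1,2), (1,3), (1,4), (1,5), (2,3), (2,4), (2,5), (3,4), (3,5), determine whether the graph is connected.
Yes (BFS from 1 visits [1, 2, 3, 4, 5] — all 5 vertices reached)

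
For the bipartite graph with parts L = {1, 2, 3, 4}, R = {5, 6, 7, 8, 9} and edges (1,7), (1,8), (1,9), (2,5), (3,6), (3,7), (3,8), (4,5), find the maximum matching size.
3 (matching: (1,9), (2,5), (3,8); upper bound min(|L|,|R|) = min(4,5) = 4)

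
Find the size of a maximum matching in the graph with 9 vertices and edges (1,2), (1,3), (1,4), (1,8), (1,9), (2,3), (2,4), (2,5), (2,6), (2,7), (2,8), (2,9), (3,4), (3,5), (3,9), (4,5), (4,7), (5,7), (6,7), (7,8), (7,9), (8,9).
4 (matching: (1,9), (2,8), (4,5), (6,7); upper bound floor(n/2) = floor(9/2) = 4)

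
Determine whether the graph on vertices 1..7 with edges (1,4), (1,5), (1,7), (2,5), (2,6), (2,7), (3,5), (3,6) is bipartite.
Yes. Partition: {1, 2, 3}, {4, 5, 6, 7}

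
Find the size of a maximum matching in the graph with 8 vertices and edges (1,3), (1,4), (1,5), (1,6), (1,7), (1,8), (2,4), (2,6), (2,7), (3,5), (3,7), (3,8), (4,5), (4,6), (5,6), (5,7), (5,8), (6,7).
4 (matching: (1,4), (2,7), (3,8), (5,6); upper bound floor(n/2) = floor(8/2) = 4)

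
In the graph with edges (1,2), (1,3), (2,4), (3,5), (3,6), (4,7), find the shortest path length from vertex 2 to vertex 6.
3 (path: 2 -> 1 -> 3 -> 6, 3 edges)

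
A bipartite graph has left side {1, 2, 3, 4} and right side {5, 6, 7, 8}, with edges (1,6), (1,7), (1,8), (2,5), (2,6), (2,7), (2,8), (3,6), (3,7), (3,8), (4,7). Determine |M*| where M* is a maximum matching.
4 (matching: (1,8), (2,5), (3,6), (4,7); upper bound min(|L|,|R|) = min(4,4) = 4)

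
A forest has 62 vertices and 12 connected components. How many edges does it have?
50 (Each of the 12 component trees on V_i vertices has V_i - 1 edges; summing gives V - C = 62 - 12 = 50)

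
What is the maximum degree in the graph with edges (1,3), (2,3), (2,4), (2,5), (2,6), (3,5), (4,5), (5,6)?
4 (attained at vertices 2, 5)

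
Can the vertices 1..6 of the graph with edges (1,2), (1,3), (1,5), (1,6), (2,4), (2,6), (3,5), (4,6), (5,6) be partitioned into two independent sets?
No (odd cycle of length 3: 3 -> 1 -> 5 -> 3)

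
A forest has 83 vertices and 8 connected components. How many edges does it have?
75 (Each of the 8 component trees on V_i vertices has V_i - 1 edges; summing gives V - C = 83 - 8 = 75)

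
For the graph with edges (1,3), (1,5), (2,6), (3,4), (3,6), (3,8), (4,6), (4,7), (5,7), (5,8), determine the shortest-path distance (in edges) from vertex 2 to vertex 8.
3 (path: 2 -> 6 -> 3 -> 8, 3 edges)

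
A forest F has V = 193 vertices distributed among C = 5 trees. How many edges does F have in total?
188 (Each of the 5 component trees on V_i vertices has V_i - 1 edges; summing gives V - C = 193 - 5 = 188)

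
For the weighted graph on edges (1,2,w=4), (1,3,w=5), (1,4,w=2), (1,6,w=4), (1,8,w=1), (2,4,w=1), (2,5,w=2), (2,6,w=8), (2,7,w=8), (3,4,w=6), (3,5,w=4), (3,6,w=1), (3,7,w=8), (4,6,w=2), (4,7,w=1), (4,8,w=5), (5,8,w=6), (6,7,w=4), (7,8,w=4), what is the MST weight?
10 (MST edges: (1,4,w=2), (1,8,w=1), (2,4,w=1), (2,5,w=2), (3,6,w=1), (4,6,w=2), (4,7,w=1); sum of weights 2 + 1 + 1 + 2 + 1 + 2 + 1 = 10)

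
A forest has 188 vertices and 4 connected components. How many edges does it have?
184 (Each of the 4 component trees on V_i vertices has V_i - 1 edges; summing gives V - C = 188 - 4 = 184)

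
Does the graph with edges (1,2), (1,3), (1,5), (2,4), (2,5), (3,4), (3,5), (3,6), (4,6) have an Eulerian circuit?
No (4 vertices have odd degree: {1, 2, 4, 5}; Eulerian circuit requires 0)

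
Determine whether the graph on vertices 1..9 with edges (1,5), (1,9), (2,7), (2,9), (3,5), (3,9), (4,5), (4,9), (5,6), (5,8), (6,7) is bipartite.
Yes. Partition: {1, 2, 3, 4, 6, 8}, {5, 7, 9}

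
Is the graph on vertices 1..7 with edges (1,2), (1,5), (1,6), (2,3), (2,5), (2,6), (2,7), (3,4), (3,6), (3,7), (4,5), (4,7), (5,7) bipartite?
No (odd cycle of length 3: 2 -> 1 -> 6 -> 2)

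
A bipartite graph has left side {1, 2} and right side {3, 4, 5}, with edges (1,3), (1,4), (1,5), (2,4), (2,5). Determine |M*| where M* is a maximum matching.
2 (matching: (1,5), (2,4); upper bound min(|L|,|R|) = min(2,3) = 2)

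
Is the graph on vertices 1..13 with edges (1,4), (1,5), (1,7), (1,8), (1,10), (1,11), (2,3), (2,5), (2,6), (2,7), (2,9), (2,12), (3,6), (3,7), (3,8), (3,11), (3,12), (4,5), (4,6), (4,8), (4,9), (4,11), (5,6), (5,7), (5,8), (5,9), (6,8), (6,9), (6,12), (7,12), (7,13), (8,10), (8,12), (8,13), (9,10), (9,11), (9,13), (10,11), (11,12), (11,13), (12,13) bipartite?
No (odd cycle of length 3: 10 -> 1 -> 8 -> 10)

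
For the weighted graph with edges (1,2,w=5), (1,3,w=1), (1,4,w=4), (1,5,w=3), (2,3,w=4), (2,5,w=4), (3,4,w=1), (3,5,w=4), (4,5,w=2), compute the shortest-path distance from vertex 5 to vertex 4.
2 (path: 5 -> 4; weights 2 = 2)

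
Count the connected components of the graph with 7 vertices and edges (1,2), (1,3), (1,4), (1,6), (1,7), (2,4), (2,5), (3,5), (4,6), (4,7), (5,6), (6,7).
1 (components: {1, 2, 3, 4, 5, 6, 7})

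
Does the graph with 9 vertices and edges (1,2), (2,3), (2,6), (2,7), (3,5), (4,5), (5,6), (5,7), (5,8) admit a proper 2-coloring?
Yes. Partition: {1, 3, 4, 6, 7, 8, 9}, {2, 5}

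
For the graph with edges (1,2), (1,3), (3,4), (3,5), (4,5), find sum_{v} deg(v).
10 (handshake: sum of degrees = 2|E| = 2 x 5 = 10)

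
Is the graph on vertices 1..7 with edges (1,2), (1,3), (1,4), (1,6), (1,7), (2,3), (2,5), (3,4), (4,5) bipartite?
No (odd cycle of length 3: 2 -> 1 -> 3 -> 2)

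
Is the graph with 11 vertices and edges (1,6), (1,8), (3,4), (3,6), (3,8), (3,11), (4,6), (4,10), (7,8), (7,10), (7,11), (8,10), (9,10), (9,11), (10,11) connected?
No, it has 3 components: {1, 3, 4, 6, 7, 8, 9, 10, 11}, {2}, {5}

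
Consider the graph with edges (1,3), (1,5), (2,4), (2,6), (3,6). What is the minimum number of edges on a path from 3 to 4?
3 (path: 3 -> 6 -> 2 -> 4, 3 edges)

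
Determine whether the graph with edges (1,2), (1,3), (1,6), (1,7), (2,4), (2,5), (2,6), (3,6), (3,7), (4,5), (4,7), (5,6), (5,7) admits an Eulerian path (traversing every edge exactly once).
Yes (the graph is connected and exactly 2 vertices have odd degree: {3, 4}; any Eulerian path must start and end at those)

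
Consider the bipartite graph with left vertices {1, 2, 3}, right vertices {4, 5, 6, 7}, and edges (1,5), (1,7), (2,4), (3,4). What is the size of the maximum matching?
2 (matching: (1,7), (2,4); upper bound min(|L|,|R|) = min(3,4) = 3)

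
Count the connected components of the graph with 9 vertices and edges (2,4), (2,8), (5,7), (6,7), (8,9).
4 (components: {1}, {2, 4, 8, 9}, {3}, {5, 6, 7})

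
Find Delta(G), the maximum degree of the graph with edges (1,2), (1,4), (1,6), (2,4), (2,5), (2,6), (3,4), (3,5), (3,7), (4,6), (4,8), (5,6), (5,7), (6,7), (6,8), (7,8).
6 (attained at vertex 6)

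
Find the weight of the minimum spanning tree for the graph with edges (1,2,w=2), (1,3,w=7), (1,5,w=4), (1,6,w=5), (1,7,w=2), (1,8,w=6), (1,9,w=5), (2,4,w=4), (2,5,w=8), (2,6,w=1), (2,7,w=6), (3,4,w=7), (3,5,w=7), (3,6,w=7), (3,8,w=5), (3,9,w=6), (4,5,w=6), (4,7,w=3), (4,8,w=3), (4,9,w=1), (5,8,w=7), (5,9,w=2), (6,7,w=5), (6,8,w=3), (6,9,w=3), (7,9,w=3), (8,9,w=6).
19 (MST edges: (1,2,w=2), (1,7,w=2), (2,6,w=1), (3,8,w=5), (4,7,w=3), (4,8,w=3), (4,9,w=1), (5,9,w=2); sum of weights 2 + 2 + 1 + 5 + 3 + 3 + 1 + 2 = 19)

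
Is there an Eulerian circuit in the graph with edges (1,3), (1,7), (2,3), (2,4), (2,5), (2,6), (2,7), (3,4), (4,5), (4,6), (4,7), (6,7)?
No (4 vertices have odd degree: {2, 3, 4, 6}; Eulerian circuit requires 0)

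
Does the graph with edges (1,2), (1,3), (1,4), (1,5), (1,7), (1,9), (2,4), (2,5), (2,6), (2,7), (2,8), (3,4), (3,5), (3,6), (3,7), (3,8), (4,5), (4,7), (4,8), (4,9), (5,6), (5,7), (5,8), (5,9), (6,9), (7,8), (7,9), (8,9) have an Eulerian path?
Yes (the graph is connected and exactly 2 vertices have odd degree: {4, 7}; any Eulerian path must start and end at those)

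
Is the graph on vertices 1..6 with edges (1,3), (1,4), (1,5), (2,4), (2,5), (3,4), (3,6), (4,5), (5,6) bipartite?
No (odd cycle of length 3: 3 -> 1 -> 4 -> 3)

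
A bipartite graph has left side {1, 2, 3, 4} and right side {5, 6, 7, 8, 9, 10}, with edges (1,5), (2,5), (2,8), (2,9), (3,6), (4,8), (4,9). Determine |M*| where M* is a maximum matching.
4 (matching: (1,5), (2,9), (3,6), (4,8); upper bound min(|L|,|R|) = min(4,6) = 4)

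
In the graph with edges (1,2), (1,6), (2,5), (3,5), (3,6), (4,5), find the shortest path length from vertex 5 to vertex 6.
2 (path: 5 -> 3 -> 6, 2 edges)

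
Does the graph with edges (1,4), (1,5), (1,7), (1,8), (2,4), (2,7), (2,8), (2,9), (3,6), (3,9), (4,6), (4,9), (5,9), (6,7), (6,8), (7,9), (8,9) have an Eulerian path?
Yes — and in fact it has an Eulerian circuit (the graph is connected and all 9 vertices have even degree)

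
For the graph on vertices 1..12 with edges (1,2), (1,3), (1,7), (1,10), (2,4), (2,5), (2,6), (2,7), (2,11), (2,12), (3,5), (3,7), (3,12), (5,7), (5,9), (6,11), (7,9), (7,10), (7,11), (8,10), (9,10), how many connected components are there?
1 (components: {1, 2, 3, 4, 5, 6, 7, 8, 9, 10, 11, 12})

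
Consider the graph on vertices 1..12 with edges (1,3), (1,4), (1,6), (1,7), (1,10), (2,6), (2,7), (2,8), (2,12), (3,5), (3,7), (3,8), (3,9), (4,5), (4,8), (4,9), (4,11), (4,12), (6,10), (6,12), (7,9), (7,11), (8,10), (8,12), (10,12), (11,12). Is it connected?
Yes (BFS from 1 visits [1, 3, 4, 6, 7, 10, 5, 8, 9, 11, 12, 2] — all 12 vertices reached)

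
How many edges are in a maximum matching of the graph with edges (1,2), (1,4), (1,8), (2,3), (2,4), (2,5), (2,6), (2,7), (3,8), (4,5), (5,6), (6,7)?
4 (matching: (1,8), (2,3), (4,5), (6,7); upper bound floor(n/2) = floor(8/2) = 4)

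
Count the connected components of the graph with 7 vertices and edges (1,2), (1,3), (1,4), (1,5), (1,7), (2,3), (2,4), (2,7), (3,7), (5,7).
2 (components: {1, 2, 3, 4, 5, 7}, {6})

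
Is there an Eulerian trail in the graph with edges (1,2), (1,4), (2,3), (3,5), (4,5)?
Yes — and in fact it has an Eulerian circuit (the graph is connected and all 5 vertices have even degree)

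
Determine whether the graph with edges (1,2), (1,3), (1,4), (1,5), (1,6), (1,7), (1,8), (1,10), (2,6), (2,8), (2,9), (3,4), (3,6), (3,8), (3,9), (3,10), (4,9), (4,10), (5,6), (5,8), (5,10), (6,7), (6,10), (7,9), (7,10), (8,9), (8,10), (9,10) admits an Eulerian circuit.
Yes (the graph is connected and all 10 vertices have even degree)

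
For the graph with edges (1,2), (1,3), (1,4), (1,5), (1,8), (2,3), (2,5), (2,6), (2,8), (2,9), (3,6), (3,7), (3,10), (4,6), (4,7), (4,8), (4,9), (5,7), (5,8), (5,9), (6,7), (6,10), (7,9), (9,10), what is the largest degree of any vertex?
6 (attained at vertex 2)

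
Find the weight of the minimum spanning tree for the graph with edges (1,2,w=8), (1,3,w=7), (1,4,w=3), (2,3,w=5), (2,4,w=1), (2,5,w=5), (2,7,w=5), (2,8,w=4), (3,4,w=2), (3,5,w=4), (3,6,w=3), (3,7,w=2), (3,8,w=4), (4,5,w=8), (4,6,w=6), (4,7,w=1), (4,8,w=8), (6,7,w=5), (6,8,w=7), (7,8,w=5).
18 (MST edges: (1,4,w=3), (2,4,w=1), (2,8,w=4), (3,4,w=2), (3,5,w=4), (3,6,w=3), (4,7,w=1); sum of weights 3 + 1 + 4 + 2 + 4 + 3 + 1 = 18)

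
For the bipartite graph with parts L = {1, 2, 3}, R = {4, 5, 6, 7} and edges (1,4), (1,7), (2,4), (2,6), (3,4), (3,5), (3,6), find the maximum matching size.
3 (matching: (1,7), (2,6), (3,5); upper bound min(|L|,|R|) = min(3,4) = 3)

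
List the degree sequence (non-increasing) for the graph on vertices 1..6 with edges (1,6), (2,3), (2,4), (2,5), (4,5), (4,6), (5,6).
[3, 3, 3, 3, 1, 1] (degrees: deg(1)=1, deg(2)=3, deg(3)=1, deg(4)=3, deg(5)=3, deg(6)=3)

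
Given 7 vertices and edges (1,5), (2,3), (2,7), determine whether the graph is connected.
No, it has 4 components: {1, 5}, {2, 3, 7}, {4}, {6}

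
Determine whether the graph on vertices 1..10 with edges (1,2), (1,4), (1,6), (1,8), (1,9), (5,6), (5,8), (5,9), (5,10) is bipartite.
Yes. Partition: {1, 3, 5, 7}, {2, 4, 6, 8, 9, 10}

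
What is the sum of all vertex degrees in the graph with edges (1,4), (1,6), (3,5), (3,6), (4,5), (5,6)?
12 (handshake: sum of degrees = 2|E| = 2 x 6 = 12)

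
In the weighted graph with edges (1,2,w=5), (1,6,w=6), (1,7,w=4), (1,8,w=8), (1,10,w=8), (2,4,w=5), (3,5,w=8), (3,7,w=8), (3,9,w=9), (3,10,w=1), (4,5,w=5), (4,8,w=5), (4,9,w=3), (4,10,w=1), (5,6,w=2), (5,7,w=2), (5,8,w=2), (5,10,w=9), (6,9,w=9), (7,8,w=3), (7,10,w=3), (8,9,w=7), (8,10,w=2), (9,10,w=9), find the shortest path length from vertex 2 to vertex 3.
7 (path: 2 -> 4 -> 10 -> 3; weights 5 + 1 + 1 = 7)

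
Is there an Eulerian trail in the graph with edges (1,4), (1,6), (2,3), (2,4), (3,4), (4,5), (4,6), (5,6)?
Yes (the graph is connected and exactly 2 vertices have odd degree: {4, 6}; any Eulerian path must start and end at those)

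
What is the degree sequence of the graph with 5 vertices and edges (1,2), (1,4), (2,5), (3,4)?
[2, 2, 2, 1, 1] (degrees: deg(1)=2, deg(2)=2, deg(3)=1, deg(4)=2, deg(5)=1)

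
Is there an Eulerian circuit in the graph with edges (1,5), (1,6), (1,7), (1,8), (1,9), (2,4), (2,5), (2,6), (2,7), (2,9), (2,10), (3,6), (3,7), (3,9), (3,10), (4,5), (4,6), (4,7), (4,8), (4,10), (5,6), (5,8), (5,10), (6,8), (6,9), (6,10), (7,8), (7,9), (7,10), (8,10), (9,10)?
No (2 vertices have odd degree: {1, 7}; Eulerian circuit requires 0)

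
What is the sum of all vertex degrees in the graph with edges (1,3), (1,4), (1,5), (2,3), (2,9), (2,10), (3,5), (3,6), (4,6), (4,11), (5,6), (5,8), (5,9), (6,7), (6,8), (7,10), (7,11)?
34 (handshake: sum of degrees = 2|E| = 2 x 17 = 34)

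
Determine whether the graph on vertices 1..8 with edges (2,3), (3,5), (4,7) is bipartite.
Yes. Partition: {1, 2, 4, 5, 6, 8}, {3, 7}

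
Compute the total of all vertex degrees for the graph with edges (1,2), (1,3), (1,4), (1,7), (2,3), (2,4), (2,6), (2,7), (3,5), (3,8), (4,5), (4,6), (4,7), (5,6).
28 (handshake: sum of degrees = 2|E| = 2 x 14 = 28)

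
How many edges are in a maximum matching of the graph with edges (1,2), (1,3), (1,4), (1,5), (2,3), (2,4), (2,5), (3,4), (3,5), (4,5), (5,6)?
3 (matching: (1,4), (2,3), (5,6); upper bound floor(n/2) = floor(6/2) = 3)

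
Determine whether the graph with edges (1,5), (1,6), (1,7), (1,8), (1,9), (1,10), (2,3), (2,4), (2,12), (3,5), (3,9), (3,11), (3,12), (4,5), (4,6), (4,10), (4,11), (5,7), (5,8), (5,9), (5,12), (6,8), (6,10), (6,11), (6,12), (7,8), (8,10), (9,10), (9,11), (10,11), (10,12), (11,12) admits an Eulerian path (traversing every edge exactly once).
No (8 vertices have odd degree: {2, 3, 4, 5, 7, 8, 9, 10}; Eulerian path requires 0 or 2)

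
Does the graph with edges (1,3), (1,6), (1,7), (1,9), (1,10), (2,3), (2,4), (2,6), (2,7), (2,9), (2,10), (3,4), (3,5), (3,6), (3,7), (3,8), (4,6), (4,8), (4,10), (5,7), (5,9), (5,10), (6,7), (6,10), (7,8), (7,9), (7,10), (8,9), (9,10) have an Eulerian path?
No (4 vertices have odd degree: {1, 3, 4, 10}; Eulerian path requires 0 or 2)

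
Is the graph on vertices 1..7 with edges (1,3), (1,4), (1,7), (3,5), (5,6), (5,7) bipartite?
Yes. Partition: {1, 2, 5}, {3, 4, 6, 7}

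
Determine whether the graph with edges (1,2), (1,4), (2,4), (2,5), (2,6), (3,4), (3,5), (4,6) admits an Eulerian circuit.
Yes (the graph is connected and all 6 vertices have even degree)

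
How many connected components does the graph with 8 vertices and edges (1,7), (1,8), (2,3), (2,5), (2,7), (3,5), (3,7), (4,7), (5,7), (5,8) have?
2 (components: {1, 2, 3, 4, 5, 7, 8}, {6})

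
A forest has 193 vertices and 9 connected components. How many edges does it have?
184 (Each of the 9 component trees on V_i vertices has V_i - 1 edges; summing gives V - C = 193 - 9 = 184)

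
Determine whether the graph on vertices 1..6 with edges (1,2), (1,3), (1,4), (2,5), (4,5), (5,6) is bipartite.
Yes. Partition: {1, 5}, {2, 3, 4, 6}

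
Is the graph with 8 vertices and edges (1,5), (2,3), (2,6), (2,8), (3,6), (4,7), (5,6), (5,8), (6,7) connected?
Yes (BFS from 1 visits [1, 5, 6, 8, 2, 3, 7, 4] — all 8 vertices reached)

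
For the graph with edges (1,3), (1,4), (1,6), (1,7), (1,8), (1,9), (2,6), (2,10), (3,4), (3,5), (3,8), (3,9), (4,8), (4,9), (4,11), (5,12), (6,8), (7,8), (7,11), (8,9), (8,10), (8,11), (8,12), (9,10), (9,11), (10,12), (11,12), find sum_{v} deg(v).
54 (handshake: sum of degrees = 2|E| = 2 x 27 = 54)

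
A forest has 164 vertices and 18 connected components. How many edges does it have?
146 (Each of the 18 component trees on V_i vertices has V_i - 1 edges; summing gives V - C = 164 - 18 = 146)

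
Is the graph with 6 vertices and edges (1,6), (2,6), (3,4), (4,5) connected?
No, it has 2 components: {1, 2, 6}, {3, 4, 5}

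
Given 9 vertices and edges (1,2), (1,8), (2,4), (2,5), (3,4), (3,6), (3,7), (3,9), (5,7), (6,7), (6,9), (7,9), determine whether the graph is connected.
Yes (BFS from 1 visits [1, 2, 8, 4, 5, 3, 7, 6, 9] — all 9 vertices reached)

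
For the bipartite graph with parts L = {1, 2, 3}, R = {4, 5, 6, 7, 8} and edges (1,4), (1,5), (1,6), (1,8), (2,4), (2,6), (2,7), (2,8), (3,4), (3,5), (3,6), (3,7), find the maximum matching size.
3 (matching: (1,8), (2,7), (3,6); upper bound min(|L|,|R|) = min(3,5) = 3)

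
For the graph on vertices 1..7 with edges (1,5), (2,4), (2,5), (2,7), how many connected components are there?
3 (components: {1, 2, 4, 5, 7}, {3}, {6})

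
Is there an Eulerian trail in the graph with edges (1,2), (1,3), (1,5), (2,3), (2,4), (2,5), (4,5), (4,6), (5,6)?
Yes (the graph is connected and exactly 2 vertices have odd degree: {1, 4}; any Eulerian path must start and end at those)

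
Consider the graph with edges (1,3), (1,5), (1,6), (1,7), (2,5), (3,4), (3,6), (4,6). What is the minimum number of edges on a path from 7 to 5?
2 (path: 7 -> 1 -> 5, 2 edges)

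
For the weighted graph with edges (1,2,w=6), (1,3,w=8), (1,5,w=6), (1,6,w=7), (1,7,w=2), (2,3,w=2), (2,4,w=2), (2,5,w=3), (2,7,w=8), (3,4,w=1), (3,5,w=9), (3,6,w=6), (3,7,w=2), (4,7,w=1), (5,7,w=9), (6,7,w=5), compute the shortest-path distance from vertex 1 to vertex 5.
6 (path: 1 -> 5; weights 6 = 6)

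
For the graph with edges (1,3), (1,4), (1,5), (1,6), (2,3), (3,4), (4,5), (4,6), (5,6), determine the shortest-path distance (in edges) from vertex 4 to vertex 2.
2 (path: 4 -> 3 -> 2, 2 edges)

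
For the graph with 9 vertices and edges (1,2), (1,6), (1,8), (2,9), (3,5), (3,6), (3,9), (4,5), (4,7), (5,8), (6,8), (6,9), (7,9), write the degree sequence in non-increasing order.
[4, 4, 3, 3, 3, 3, 2, 2, 2] (degrees: deg(1)=3, deg(2)=2, deg(3)=3, deg(4)=2, deg(5)=3, deg(6)=4, deg(7)=2, deg(8)=3, deg(9)=4)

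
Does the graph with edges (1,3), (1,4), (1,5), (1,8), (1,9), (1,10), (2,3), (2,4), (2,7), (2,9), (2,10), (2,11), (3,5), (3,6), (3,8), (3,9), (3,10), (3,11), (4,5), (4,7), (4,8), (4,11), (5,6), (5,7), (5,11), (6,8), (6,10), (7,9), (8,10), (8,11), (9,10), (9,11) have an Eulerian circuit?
Yes (the graph is connected and all 11 vertices have even degree)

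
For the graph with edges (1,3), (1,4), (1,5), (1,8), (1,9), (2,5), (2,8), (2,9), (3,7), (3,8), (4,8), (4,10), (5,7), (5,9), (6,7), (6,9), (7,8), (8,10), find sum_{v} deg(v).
36 (handshake: sum of degrees = 2|E| = 2 x 18 = 36)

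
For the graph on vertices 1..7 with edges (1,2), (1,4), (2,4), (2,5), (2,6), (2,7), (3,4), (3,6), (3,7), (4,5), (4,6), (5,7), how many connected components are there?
1 (components: {1, 2, 3, 4, 5, 6, 7})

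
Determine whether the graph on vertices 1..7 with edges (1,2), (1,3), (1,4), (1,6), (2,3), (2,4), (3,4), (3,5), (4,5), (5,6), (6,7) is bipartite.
No (odd cycle of length 3: 4 -> 1 -> 2 -> 4)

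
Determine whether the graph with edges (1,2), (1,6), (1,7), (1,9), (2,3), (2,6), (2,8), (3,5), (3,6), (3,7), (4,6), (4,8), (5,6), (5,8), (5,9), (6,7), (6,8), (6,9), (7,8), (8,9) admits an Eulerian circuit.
Yes (the graph is connected and all 9 vertices have even degree)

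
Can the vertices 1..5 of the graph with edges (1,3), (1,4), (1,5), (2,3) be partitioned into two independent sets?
Yes. Partition: {1, 2}, {3, 4, 5}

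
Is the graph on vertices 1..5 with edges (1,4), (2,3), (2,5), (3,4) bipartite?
Yes. Partition: {1, 3, 5}, {2, 4}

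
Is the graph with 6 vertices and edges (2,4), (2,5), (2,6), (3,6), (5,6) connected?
No, it has 2 components: {1}, {2, 3, 4, 5, 6}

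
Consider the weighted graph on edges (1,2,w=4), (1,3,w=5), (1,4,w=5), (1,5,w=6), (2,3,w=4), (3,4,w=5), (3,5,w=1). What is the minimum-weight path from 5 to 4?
6 (path: 5 -> 3 -> 4; weights 1 + 5 = 6)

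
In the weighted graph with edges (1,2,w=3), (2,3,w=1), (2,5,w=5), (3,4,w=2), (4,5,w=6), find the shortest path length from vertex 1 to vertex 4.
6 (path: 1 -> 2 -> 3 -> 4; weights 3 + 1 + 2 = 6)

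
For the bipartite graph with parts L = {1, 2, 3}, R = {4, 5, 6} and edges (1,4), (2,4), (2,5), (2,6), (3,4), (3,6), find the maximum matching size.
3 (matching: (1,4), (2,5), (3,6); upper bound min(|L|,|R|) = min(3,3) = 3)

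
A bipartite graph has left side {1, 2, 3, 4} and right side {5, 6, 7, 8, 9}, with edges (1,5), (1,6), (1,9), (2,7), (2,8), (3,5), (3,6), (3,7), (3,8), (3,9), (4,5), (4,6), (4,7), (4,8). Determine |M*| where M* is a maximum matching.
4 (matching: (1,9), (2,8), (3,7), (4,6); upper bound min(|L|,|R|) = min(4,5) = 4)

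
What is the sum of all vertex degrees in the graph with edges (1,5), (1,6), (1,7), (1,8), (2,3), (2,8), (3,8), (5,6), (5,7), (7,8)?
20 (handshake: sum of degrees = 2|E| = 2 x 10 = 20)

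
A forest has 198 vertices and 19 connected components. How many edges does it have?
179 (Each of the 19 component trees on V_i vertices has V_i - 1 edges; summing gives V - C = 198 - 19 = 179)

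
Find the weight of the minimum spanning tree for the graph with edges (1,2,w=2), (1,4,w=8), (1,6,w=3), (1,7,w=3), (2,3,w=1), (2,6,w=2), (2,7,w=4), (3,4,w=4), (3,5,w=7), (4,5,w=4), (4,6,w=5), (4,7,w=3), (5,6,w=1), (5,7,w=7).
12 (MST edges: (1,2,w=2), (1,7,w=3), (2,3,w=1), (2,6,w=2), (4,7,w=3), (5,6,w=1); sum of weights 2 + 3 + 1 + 2 + 3 + 1 = 12)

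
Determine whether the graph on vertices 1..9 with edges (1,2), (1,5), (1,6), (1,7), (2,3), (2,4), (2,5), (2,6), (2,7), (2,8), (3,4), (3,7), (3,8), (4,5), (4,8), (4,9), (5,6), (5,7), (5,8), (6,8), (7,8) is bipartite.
No (odd cycle of length 3: 6 -> 1 -> 5 -> 6)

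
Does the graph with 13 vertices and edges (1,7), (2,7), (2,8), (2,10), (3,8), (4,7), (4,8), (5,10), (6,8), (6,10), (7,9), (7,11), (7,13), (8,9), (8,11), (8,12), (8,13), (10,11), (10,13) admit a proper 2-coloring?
Yes. Partition: {1, 2, 3, 4, 5, 6, 9, 11, 12, 13}, {7, 8, 10}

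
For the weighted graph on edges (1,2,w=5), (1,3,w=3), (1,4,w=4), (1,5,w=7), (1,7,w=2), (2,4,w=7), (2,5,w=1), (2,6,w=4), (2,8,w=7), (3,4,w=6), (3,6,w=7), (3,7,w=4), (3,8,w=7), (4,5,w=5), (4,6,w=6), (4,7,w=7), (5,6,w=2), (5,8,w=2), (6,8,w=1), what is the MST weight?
18 (MST edges: (1,2,w=5), (1,3,w=3), (1,4,w=4), (1,7,w=2), (2,5,w=1), (5,6,w=2), (6,8,w=1); sum of weights 5 + 3 + 4 + 2 + 1 + 2 + 1 = 18)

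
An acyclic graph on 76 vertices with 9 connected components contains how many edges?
67 (Each of the 9 component trees on V_i vertices has V_i - 1 edges; summing gives V - C = 76 - 9 = 67)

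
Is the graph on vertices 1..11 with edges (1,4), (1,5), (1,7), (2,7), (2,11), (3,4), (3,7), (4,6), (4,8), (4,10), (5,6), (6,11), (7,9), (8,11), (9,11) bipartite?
Yes. Partition: {1, 2, 3, 6, 8, 9, 10}, {4, 5, 7, 11}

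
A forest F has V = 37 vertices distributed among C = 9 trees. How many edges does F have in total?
28 (Each of the 9 component trees on V_i vertices has V_i - 1 edges; summing gives V - C = 37 - 9 = 28)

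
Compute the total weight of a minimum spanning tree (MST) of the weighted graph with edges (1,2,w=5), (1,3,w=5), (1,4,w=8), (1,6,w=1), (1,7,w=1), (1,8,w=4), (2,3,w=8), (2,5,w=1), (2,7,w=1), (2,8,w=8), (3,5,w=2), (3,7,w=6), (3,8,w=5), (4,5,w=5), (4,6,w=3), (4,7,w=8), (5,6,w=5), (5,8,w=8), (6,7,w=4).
13 (MST edges: (1,6,w=1), (1,7,w=1), (1,8,w=4), (2,5,w=1), (2,7,w=1), (3,5,w=2), (4,6,w=3); sum of weights 1 + 1 + 4 + 1 + 1 + 2 + 3 = 13)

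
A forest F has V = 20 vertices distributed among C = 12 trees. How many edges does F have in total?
8 (Each of the 12 component trees on V_i vertices has V_i - 1 edges; summing gives V - C = 20 - 12 = 8)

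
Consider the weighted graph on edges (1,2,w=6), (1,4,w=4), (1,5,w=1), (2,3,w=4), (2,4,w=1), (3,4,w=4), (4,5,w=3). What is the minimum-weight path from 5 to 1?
1 (path: 5 -> 1; weights 1 = 1)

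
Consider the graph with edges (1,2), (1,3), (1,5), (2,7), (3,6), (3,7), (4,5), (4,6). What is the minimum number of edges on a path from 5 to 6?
2 (path: 5 -> 4 -> 6, 2 edges)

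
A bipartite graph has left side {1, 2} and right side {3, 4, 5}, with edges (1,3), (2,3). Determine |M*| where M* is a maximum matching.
1 (matching: (1,3); upper bound min(|L|,|R|) = min(2,3) = 2)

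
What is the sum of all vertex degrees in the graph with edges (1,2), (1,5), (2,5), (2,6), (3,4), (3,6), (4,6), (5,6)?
16 (handshake: sum of degrees = 2|E| = 2 x 8 = 16)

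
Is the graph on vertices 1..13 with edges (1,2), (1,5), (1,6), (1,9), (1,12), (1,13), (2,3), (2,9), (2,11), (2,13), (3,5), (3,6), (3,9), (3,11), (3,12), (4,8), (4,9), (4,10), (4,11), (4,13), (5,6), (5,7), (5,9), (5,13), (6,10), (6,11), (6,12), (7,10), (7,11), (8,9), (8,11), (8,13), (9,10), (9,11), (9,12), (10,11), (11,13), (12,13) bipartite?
No (odd cycle of length 3: 9 -> 1 -> 5 -> 9)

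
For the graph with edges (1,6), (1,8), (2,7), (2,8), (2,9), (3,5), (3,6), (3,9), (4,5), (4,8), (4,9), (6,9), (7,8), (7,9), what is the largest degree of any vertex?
5 (attained at vertex 9)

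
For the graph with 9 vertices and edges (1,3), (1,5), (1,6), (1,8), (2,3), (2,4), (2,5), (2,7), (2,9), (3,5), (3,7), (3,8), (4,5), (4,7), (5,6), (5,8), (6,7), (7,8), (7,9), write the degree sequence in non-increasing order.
[6, 6, 5, 5, 4, 4, 3, 3, 2] (degrees: deg(1)=4, deg(2)=5, deg(3)=5, deg(4)=3, deg(5)=6, deg(6)=3, deg(7)=6, deg(8)=4, deg(9)=2)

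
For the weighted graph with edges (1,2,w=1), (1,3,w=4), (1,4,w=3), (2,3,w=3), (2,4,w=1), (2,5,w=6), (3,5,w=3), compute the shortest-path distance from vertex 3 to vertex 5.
3 (path: 3 -> 5; weights 3 = 3)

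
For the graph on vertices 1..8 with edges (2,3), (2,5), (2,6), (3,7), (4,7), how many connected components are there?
3 (components: {1}, {2, 3, 4, 5, 6, 7}, {8})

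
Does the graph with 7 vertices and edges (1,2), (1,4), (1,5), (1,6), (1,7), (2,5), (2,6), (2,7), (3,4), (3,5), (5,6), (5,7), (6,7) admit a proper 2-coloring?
No (odd cycle of length 3: 5 -> 1 -> 6 -> 5)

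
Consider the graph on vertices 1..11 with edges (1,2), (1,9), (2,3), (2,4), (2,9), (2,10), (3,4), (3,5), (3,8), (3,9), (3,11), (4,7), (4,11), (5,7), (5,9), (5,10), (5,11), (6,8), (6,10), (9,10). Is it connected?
Yes (BFS from 1 visits [1, 2, 9, 3, 4, 10, 5, 8, 11, 7, 6] — all 11 vertices reached)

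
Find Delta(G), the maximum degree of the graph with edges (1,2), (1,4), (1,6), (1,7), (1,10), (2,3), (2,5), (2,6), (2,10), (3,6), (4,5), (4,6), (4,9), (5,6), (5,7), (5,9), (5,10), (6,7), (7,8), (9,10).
6 (attained at vertices 5, 6)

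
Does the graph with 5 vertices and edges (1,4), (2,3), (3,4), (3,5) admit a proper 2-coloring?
Yes. Partition: {1, 3}, {2, 4, 5}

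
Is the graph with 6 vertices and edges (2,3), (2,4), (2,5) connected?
No, it has 3 components: {1}, {2, 3, 4, 5}, {6}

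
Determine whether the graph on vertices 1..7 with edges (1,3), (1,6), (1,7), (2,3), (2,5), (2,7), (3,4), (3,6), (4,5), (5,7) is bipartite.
No (odd cycle of length 3: 3 -> 1 -> 6 -> 3)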